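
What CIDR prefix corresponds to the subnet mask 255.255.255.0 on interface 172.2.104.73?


Binary: 11111111.11111111.11111111.00000000
Count leading 1s
Prefix: /24


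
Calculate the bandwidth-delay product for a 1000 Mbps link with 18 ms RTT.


BDP = bandwidth * RTT
= 1000 Mbps * 18 ms
= 1000 * 1e6 * 18 / 1000 bits
= 18000000 bits
= 2250000 bytes
= 2197.2656 KB
BDP = 18000000 bits (2250000 bytes)


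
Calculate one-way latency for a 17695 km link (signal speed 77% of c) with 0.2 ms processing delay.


Speed = 0.77 * 3e5 km/s = 231000 km/s
Propagation delay = 17695 / 231000 = 0.0766 s = 76.6017 ms
Processing delay = 0.2 ms
Total one-way latency = 76.8017 ms


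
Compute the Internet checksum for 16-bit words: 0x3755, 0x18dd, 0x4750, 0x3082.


Sum all words (with carry folding):
+ 0x3755 = 0x3755
+ 0x18dd = 0x5032
+ 0x4750 = 0x9782
+ 0x3082 = 0xc804
One's complement: ~0xc804
Checksum = 0x37fb


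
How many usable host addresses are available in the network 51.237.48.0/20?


Host bits = 32 - 20 = 12
Total addresses = 2^12 = 4096
Usable = total - 2 (network and broadcast)
Usable hosts: 4094


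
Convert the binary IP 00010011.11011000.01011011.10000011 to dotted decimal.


00010011 = 19
11011000 = 216
01011011 = 91
10000011 = 131
IP: 19.216.91.131


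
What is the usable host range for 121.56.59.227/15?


Network: 121.56.0.0
Broadcast: 121.57.255.255
First usable = network + 1
Last usable = broadcast - 1
Range: 121.56.0.1 to 121.57.255.254


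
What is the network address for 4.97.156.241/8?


IP:   00000100.01100001.10011100.11110001
Mask: 11111111.00000000.00000000.00000000
AND operation:
Net:  00000100.00000000.00000000.00000000
Network: 4.0.0.0/8


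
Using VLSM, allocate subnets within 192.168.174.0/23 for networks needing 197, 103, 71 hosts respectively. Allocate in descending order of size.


197 hosts -> /24 (254 usable): 192.168.174.0/24
103 hosts -> /25 (126 usable): 192.168.175.0/25
71 hosts -> /25 (126 usable): 192.168.175.128/25
Allocation: 192.168.174.0/24 (197 hosts, 254 usable); 192.168.175.0/25 (103 hosts, 126 usable); 192.168.175.128/25 (71 hosts, 126 usable)


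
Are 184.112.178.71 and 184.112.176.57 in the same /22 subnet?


Mask: 255.255.252.0
184.112.178.71 AND mask = 184.112.176.0
184.112.176.57 AND mask = 184.112.176.0
Yes, same subnet (184.112.176.0)


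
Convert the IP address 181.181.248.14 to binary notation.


181 = 10110101
181 = 10110101
248 = 11111000
14 = 00001110
Binary: 10110101.10110101.11111000.00001110


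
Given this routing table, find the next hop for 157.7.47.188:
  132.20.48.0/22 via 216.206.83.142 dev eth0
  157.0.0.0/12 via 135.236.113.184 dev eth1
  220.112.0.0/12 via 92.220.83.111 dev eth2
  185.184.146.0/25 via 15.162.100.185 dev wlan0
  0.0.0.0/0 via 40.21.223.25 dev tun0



Longest prefix match for 157.7.47.188:
  /22 132.20.48.0: no
  /12 157.0.0.0: MATCH
  /12 220.112.0.0: no
  /25 185.184.146.0: no
  /0 0.0.0.0: MATCH
Selected: next-hop 135.236.113.184 via eth1 (matched /12)


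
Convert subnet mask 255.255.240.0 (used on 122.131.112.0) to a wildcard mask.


Subnet mask: 255.255.240.0
Wildcard = 255.255.255.255 - subnet mask
255 - 255 = 0
255 - 255 = 0
255 - 240 = 15
255 - 0 = 255
Wildcard: 0.0.15.255


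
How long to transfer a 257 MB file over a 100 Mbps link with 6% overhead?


Effective throughput = 100 * (1 - 6/100) = 94 Mbps
File size in Mb = 257 * 8 = 2056 Mb
Time = 2056 / 94
Time = 21.8723 seconds


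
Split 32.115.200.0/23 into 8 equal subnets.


New prefix = 23 + 3 = 26
Each subnet has 64 addresses
  32.115.200.0/26
  32.115.200.64/26
  32.115.200.128/26
  32.115.200.192/26
  32.115.201.0/26
  32.115.201.64/26
  32.115.201.128/26
  32.115.201.192/26
Subnets: 32.115.200.0/26, 32.115.200.64/26, 32.115.200.128/26, 32.115.200.192/26, 32.115.201.0/26, 32.115.201.64/26, 32.115.201.128/26, 32.115.201.192/26


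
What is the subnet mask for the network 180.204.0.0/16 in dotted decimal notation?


/16 means 16 network bits, 16 host bits
Binary: 11111111111111110000000000000000
Mask: 255.255.0.0


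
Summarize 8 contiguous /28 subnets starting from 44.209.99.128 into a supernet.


Original prefix: /28
Number of subnets: 8 = 2^3
New prefix = 28 - 3 = 25
Supernet: 44.209.99.128/25


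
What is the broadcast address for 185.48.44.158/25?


Network: 185.48.44.128/25
Host bits = 7
Set all host bits to 1:
Broadcast: 185.48.44.255


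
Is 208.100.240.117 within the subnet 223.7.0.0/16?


Subnet network: 223.7.0.0
Test IP AND mask: 208.100.0.0
No, 208.100.240.117 is not in 223.7.0.0/16


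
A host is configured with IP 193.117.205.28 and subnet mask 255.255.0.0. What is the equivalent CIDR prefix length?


Binary: 11111111.11111111.00000000.00000000
Count leading 1s
Prefix: /16


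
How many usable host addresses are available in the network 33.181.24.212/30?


Host bits = 32 - 30 = 2
Total addresses = 2^2 = 4
Usable = total - 2 (network and broadcast)
Usable hosts: 2


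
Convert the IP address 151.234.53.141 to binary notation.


151 = 10010111
234 = 11101010
53 = 00110101
141 = 10001101
Binary: 10010111.11101010.00110101.10001101


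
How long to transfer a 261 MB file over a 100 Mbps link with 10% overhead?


Effective throughput = 100 * (1 - 10/100) = 90 Mbps
File size in Mb = 261 * 8 = 2088 Mb
Time = 2088 / 90
Time = 23.2 seconds


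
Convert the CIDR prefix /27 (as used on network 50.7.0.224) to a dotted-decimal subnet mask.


/27 means 27 network bits, 5 host bits
Binary: 11111111111111111111111111100000
Mask: 255.255.255.224


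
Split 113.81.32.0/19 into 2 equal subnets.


New prefix = 19 + 1 = 20
Each subnet has 4096 addresses
  113.81.32.0/20
  113.81.48.0/20
Subnets: 113.81.32.0/20, 113.81.48.0/20


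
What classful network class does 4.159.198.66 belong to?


First octet: 4
Binary: 00000100
0xxxxxxx -> Class A (1-126)
Class A, default mask 255.0.0.0 (/8)


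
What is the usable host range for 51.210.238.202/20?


Network: 51.210.224.0
Broadcast: 51.210.239.255
First usable = network + 1
Last usable = broadcast - 1
Range: 51.210.224.1 to 51.210.239.254


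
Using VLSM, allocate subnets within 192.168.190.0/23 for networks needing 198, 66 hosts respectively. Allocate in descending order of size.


198 hosts -> /24 (254 usable): 192.168.190.0/24
66 hosts -> /25 (126 usable): 192.168.191.0/25
Allocation: 192.168.190.0/24 (198 hosts, 254 usable); 192.168.191.0/25 (66 hosts, 126 usable)


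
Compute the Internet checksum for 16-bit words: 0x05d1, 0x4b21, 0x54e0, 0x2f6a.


Sum all words (with carry folding):
+ 0x05d1 = 0x05d1
+ 0x4b21 = 0x50f2
+ 0x54e0 = 0xa5d2
+ 0x2f6a = 0xd53c
One's complement: ~0xd53c
Checksum = 0x2ac3


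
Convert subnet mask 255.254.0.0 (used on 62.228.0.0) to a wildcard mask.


Subnet mask: 255.254.0.0
Wildcard = 255.255.255.255 - subnet mask
255 - 255 = 0
255 - 254 = 1
255 - 0 = 255
255 - 0 = 255
Wildcard: 0.1.255.255


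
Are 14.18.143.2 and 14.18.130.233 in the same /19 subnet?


Mask: 255.255.224.0
14.18.143.2 AND mask = 14.18.128.0
14.18.130.233 AND mask = 14.18.128.0
Yes, same subnet (14.18.128.0)


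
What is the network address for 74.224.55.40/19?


IP:   01001010.11100000.00110111.00101000
Mask: 11111111.11111111.11100000.00000000
AND operation:
Net:  01001010.11100000.00100000.00000000
Network: 74.224.32.0/19


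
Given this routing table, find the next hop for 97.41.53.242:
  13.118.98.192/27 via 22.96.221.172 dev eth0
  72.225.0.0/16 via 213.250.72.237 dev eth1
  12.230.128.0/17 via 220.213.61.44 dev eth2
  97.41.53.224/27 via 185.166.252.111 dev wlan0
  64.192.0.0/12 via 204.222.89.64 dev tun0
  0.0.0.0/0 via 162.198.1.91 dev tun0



Longest prefix match for 97.41.53.242:
  /27 13.118.98.192: no
  /16 72.225.0.0: no
  /17 12.230.128.0: no
  /27 97.41.53.224: MATCH
  /12 64.192.0.0: no
  /0 0.0.0.0: MATCH
Selected: next-hop 185.166.252.111 via wlan0 (matched /27)


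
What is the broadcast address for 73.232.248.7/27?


Network: 73.232.248.0/27
Host bits = 5
Set all host bits to 1:
Broadcast: 73.232.248.31


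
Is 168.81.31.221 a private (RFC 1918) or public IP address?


RFC 1918 private ranges:
  10.0.0.0/8 (10.0.0.0 - 10.255.255.255)
  172.16.0.0/12 (172.16.0.0 - 172.31.255.255)
  192.168.0.0/16 (192.168.0.0 - 192.168.255.255)
Public (not in any RFC 1918 range)


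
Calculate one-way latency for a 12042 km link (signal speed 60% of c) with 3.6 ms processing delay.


Speed = 0.6 * 3e5 km/s = 180000 km/s
Propagation delay = 12042 / 180000 = 0.0669 s = 66.9 ms
Processing delay = 3.6 ms
Total one-way latency = 70.5 ms


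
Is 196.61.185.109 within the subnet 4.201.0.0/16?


Subnet network: 4.201.0.0
Test IP AND mask: 196.61.0.0
No, 196.61.185.109 is not in 4.201.0.0/16


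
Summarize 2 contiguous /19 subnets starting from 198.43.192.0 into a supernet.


Original prefix: /19
Number of subnets: 2 = 2^1
New prefix = 19 - 1 = 18
Supernet: 198.43.192.0/18


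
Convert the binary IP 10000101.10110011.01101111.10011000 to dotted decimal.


10000101 = 133
10110011 = 179
01101111 = 111
10011000 = 152
IP: 133.179.111.152


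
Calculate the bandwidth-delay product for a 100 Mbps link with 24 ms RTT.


BDP = bandwidth * RTT
= 100 Mbps * 24 ms
= 100 * 1e6 * 24 / 1000 bits
= 2400000 bits
= 300000 bytes
= 292.9688 KB
BDP = 2400000 bits (300000 bytes)


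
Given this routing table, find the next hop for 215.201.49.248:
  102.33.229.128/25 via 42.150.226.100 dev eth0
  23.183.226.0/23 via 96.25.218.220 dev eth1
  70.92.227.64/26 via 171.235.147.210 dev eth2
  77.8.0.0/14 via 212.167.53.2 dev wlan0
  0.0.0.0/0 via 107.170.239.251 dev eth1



Longest prefix match for 215.201.49.248:
  /25 102.33.229.128: no
  /23 23.183.226.0: no
  /26 70.92.227.64: no
  /14 77.8.0.0: no
  /0 0.0.0.0: MATCH
Selected: next-hop 107.170.239.251 via eth1 (matched /0)


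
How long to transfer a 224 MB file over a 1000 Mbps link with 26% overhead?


Effective throughput = 1000 * (1 - 26/100) = 740 Mbps
File size in Mb = 224 * 8 = 1792 Mb
Time = 1792 / 740
Time = 2.4216 seconds


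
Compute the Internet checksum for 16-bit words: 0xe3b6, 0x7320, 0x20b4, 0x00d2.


Sum all words (with carry folding):
+ 0xe3b6 = 0xe3b6
+ 0x7320 = 0x56d7
+ 0x20b4 = 0x778b
+ 0x00d2 = 0x785d
One's complement: ~0x785d
Checksum = 0x87a2


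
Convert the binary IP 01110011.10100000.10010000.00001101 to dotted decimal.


01110011 = 115
10100000 = 160
10010000 = 144
00001101 = 13
IP: 115.160.144.13


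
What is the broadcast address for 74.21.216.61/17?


Network: 74.21.128.0/17
Host bits = 15
Set all host bits to 1:
Broadcast: 74.21.255.255


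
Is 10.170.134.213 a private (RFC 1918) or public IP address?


RFC 1918 private ranges:
  10.0.0.0/8 (10.0.0.0 - 10.255.255.255)
  172.16.0.0/12 (172.16.0.0 - 172.31.255.255)
  192.168.0.0/16 (192.168.0.0 - 192.168.255.255)
Private (in 10.0.0.0/8)


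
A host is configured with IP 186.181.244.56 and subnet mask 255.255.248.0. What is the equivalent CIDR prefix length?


Binary: 11111111.11111111.11111000.00000000
Count leading 1s
Prefix: /21


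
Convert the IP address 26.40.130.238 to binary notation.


26 = 00011010
40 = 00101000
130 = 10000010
238 = 11101110
Binary: 00011010.00101000.10000010.11101110


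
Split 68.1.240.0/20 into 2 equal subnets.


New prefix = 20 + 1 = 21
Each subnet has 2048 addresses
  68.1.240.0/21
  68.1.248.0/21
Subnets: 68.1.240.0/21, 68.1.248.0/21


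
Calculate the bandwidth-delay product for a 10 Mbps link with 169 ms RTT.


BDP = bandwidth * RTT
= 10 Mbps * 169 ms
= 10 * 1e6 * 169 / 1000 bits
= 1690000 bits
= 211250 bytes
= 206.2988 KB
BDP = 1690000 bits (211250 bytes)


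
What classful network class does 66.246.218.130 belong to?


First octet: 66
Binary: 01000010
0xxxxxxx -> Class A (1-126)
Class A, default mask 255.0.0.0 (/8)


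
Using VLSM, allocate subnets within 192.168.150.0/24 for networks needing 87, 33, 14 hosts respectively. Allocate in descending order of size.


87 hosts -> /25 (126 usable): 192.168.150.0/25
33 hosts -> /26 (62 usable): 192.168.150.128/26
14 hosts -> /28 (14 usable): 192.168.150.192/28
Allocation: 192.168.150.0/25 (87 hosts, 126 usable); 192.168.150.128/26 (33 hosts, 62 usable); 192.168.150.192/28 (14 hosts, 14 usable)


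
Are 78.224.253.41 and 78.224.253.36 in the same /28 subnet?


Mask: 255.255.255.240
78.224.253.41 AND mask = 78.224.253.32
78.224.253.36 AND mask = 78.224.253.32
Yes, same subnet (78.224.253.32)


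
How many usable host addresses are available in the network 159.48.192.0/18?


Host bits = 32 - 18 = 14
Total addresses = 2^14 = 16384
Usable = total - 2 (network and broadcast)
Usable hosts: 16382


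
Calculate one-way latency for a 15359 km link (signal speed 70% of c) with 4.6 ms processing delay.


Speed = 0.7 * 3e5 km/s = 210000 km/s
Propagation delay = 15359 / 210000 = 0.0731 s = 73.1381 ms
Processing delay = 4.6 ms
Total one-way latency = 77.7381 ms


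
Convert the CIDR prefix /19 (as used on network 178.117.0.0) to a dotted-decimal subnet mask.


/19 means 19 network bits, 13 host bits
Binary: 11111111111111111110000000000000
Mask: 255.255.224.0


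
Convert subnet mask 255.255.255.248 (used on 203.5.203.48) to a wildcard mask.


Subnet mask: 255.255.255.248
Wildcard = 255.255.255.255 - subnet mask
255 - 255 = 0
255 - 255 = 0
255 - 255 = 0
255 - 248 = 7
Wildcard: 0.0.0.7


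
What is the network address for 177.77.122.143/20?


IP:   10110001.01001101.01111010.10001111
Mask: 11111111.11111111.11110000.00000000
AND operation:
Net:  10110001.01001101.01110000.00000000
Network: 177.77.112.0/20


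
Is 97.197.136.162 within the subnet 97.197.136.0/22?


Subnet network: 97.197.136.0
Test IP AND mask: 97.197.136.0
Yes, 97.197.136.162 is in 97.197.136.0/22


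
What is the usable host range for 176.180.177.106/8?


Network: 176.0.0.0
Broadcast: 176.255.255.255
First usable = network + 1
Last usable = broadcast - 1
Range: 176.0.0.1 to 176.255.255.254


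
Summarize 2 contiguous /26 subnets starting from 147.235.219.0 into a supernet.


Original prefix: /26
Number of subnets: 2 = 2^1
New prefix = 26 - 1 = 25
Supernet: 147.235.219.0/25


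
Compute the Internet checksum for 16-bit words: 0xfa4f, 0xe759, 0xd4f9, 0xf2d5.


Sum all words (with carry folding):
+ 0xfa4f = 0xfa4f
+ 0xe759 = 0xe1a9
+ 0xd4f9 = 0xb6a3
+ 0xf2d5 = 0xa979
One's complement: ~0xa979
Checksum = 0x5686


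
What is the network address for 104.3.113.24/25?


IP:   01101000.00000011.01110001.00011000
Mask: 11111111.11111111.11111111.10000000
AND operation:
Net:  01101000.00000011.01110001.00000000
Network: 104.3.113.0/25


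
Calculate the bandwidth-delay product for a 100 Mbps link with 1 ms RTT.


BDP = bandwidth * RTT
= 100 Mbps * 1 ms
= 100 * 1e6 * 1 / 1000 bits
= 100000 bits
= 12500 bytes
= 12.207 KB
BDP = 100000 bits (12500 bytes)


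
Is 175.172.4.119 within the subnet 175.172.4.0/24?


Subnet network: 175.172.4.0
Test IP AND mask: 175.172.4.0
Yes, 175.172.4.119 is in 175.172.4.0/24


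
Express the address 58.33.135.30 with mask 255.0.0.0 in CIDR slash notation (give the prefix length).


Binary: 11111111.00000000.00000000.00000000
Count leading 1s
Prefix: /8


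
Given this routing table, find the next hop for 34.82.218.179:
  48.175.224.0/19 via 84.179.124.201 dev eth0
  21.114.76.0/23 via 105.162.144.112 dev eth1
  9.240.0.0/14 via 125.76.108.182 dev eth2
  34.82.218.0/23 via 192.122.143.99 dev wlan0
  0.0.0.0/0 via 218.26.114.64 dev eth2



Longest prefix match for 34.82.218.179:
  /19 48.175.224.0: no
  /23 21.114.76.0: no
  /14 9.240.0.0: no
  /23 34.82.218.0: MATCH
  /0 0.0.0.0: MATCH
Selected: next-hop 192.122.143.99 via wlan0 (matched /23)


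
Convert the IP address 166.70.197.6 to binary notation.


166 = 10100110
70 = 01000110
197 = 11000101
6 = 00000110
Binary: 10100110.01000110.11000101.00000110


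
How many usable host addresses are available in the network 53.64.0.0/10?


Host bits = 32 - 10 = 22
Total addresses = 2^22 = 4194304
Usable = total - 2 (network and broadcast)
Usable hosts: 4194302


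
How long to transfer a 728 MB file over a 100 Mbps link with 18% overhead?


Effective throughput = 100 * (1 - 18/100) = 82 Mbps
File size in Mb = 728 * 8 = 5824 Mb
Time = 5824 / 82
Time = 71.0244 seconds


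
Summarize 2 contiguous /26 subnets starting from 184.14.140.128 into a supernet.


Original prefix: /26
Number of subnets: 2 = 2^1
New prefix = 26 - 1 = 25
Supernet: 184.14.140.128/25


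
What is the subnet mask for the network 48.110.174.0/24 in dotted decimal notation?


/24 means 24 network bits, 8 host bits
Binary: 11111111111111111111111100000000
Mask: 255.255.255.0


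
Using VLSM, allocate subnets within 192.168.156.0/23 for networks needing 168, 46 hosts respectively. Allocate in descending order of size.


168 hosts -> /24 (254 usable): 192.168.156.0/24
46 hosts -> /26 (62 usable): 192.168.157.0/26
Allocation: 192.168.156.0/24 (168 hosts, 254 usable); 192.168.157.0/26 (46 hosts, 62 usable)


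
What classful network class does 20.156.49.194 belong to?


First octet: 20
Binary: 00010100
0xxxxxxx -> Class A (1-126)
Class A, default mask 255.0.0.0 (/8)


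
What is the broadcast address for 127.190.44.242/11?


Network: 127.160.0.0/11
Host bits = 21
Set all host bits to 1:
Broadcast: 127.191.255.255


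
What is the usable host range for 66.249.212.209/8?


Network: 66.0.0.0
Broadcast: 66.255.255.255
First usable = network + 1
Last usable = broadcast - 1
Range: 66.0.0.1 to 66.255.255.254


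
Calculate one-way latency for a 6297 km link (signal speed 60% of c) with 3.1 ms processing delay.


Speed = 0.6 * 3e5 km/s = 180000 km/s
Propagation delay = 6297 / 180000 = 0.035 s = 34.9833 ms
Processing delay = 3.1 ms
Total one-way latency = 38.0833 ms


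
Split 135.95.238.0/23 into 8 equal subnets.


New prefix = 23 + 3 = 26
Each subnet has 64 addresses
  135.95.238.0/26
  135.95.238.64/26
  135.95.238.128/26
  135.95.238.192/26
  135.95.239.0/26
  135.95.239.64/26
  135.95.239.128/26
  135.95.239.192/26
Subnets: 135.95.238.0/26, 135.95.238.64/26, 135.95.238.128/26, 135.95.238.192/26, 135.95.239.0/26, 135.95.239.64/26, 135.95.239.128/26, 135.95.239.192/26


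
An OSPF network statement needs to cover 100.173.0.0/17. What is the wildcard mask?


Subnet mask: 255.255.128.0
Wildcard = 255.255.255.255 - subnet mask
255 - 255 = 0
255 - 255 = 0
255 - 128 = 127
255 - 0 = 255
Wildcard: 0.0.127.255


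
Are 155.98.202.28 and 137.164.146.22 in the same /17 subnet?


Mask: 255.255.128.0
155.98.202.28 AND mask = 155.98.128.0
137.164.146.22 AND mask = 137.164.128.0
No, different subnets (155.98.128.0 vs 137.164.128.0)


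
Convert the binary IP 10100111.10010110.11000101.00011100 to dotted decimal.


10100111 = 167
10010110 = 150
11000101 = 197
00011100 = 28
IP: 167.150.197.28


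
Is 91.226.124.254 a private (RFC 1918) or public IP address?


RFC 1918 private ranges:
  10.0.0.0/8 (10.0.0.0 - 10.255.255.255)
  172.16.0.0/12 (172.16.0.0 - 172.31.255.255)
  192.168.0.0/16 (192.168.0.0 - 192.168.255.255)
Public (not in any RFC 1918 range)


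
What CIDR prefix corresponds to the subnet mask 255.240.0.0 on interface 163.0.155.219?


Binary: 11111111.11110000.00000000.00000000
Count leading 1s
Prefix: /12


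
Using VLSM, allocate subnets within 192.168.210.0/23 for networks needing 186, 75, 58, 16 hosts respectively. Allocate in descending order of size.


186 hosts -> /24 (254 usable): 192.168.210.0/24
75 hosts -> /25 (126 usable): 192.168.211.0/25
58 hosts -> /26 (62 usable): 192.168.211.128/26
16 hosts -> /27 (30 usable): 192.168.211.192/27
Allocation: 192.168.210.0/24 (186 hosts, 254 usable); 192.168.211.0/25 (75 hosts, 126 usable); 192.168.211.128/26 (58 hosts, 62 usable); 192.168.211.192/27 (16 hosts, 30 usable)


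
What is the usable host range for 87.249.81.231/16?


Network: 87.249.0.0
Broadcast: 87.249.255.255
First usable = network + 1
Last usable = broadcast - 1
Range: 87.249.0.1 to 87.249.255.254


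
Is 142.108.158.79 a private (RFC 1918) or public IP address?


RFC 1918 private ranges:
  10.0.0.0/8 (10.0.0.0 - 10.255.255.255)
  172.16.0.0/12 (172.16.0.0 - 172.31.255.255)
  192.168.0.0/16 (192.168.0.0 - 192.168.255.255)
Public (not in any RFC 1918 range)


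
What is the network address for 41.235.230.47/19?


IP:   00101001.11101011.11100110.00101111
Mask: 11111111.11111111.11100000.00000000
AND operation:
Net:  00101001.11101011.11100000.00000000
Network: 41.235.224.0/19


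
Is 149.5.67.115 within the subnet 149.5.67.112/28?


Subnet network: 149.5.67.112
Test IP AND mask: 149.5.67.112
Yes, 149.5.67.115 is in 149.5.67.112/28


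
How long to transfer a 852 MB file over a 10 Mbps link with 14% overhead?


Effective throughput = 10 * (1 - 14/100) = 8.6 Mbps
File size in Mb = 852 * 8 = 6816 Mb
Time = 6816 / 8.6
Time = 792.5581 seconds


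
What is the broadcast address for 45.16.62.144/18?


Network: 45.16.0.0/18
Host bits = 14
Set all host bits to 1:
Broadcast: 45.16.63.255


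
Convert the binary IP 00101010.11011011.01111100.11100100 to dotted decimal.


00101010 = 42
11011011 = 219
01111100 = 124
11100100 = 228
IP: 42.219.124.228


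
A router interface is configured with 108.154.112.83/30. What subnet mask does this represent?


/30 means 30 network bits, 2 host bits
Binary: 11111111111111111111111111111100
Mask: 255.255.255.252


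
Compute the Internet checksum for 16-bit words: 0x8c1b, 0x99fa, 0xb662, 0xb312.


Sum all words (with carry folding):
+ 0x8c1b = 0x8c1b
+ 0x99fa = 0x2616
+ 0xb662 = 0xdc78
+ 0xb312 = 0x8f8b
One's complement: ~0x8f8b
Checksum = 0x7074


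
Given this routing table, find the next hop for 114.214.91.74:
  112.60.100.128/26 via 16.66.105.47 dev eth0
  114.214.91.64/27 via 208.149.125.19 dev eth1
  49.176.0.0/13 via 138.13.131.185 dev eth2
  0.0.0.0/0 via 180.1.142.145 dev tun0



Longest prefix match for 114.214.91.74:
  /26 112.60.100.128: no
  /27 114.214.91.64: MATCH
  /13 49.176.0.0: no
  /0 0.0.0.0: MATCH
Selected: next-hop 208.149.125.19 via eth1 (matched /27)


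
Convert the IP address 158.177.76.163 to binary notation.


158 = 10011110
177 = 10110001
76 = 01001100
163 = 10100011
Binary: 10011110.10110001.01001100.10100011


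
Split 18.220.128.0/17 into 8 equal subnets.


New prefix = 17 + 3 = 20
Each subnet has 4096 addresses
  18.220.128.0/20
  18.220.144.0/20
  18.220.160.0/20
  18.220.176.0/20
  18.220.192.0/20
  18.220.208.0/20
  18.220.224.0/20
  18.220.240.0/20
Subnets: 18.220.128.0/20, 18.220.144.0/20, 18.220.160.0/20, 18.220.176.0/20, 18.220.192.0/20, 18.220.208.0/20, 18.220.224.0/20, 18.220.240.0/20


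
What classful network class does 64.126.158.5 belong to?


First octet: 64
Binary: 01000000
0xxxxxxx -> Class A (1-126)
Class A, default mask 255.0.0.0 (/8)


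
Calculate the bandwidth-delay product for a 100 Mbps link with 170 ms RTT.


BDP = bandwidth * RTT
= 100 Mbps * 170 ms
= 100 * 1e6 * 170 / 1000 bits
= 17000000 bits
= 2125000 bytes
= 2075.1953 KB
BDP = 17000000 bits (2125000 bytes)


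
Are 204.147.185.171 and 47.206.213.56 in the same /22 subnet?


Mask: 255.255.252.0
204.147.185.171 AND mask = 204.147.184.0
47.206.213.56 AND mask = 47.206.212.0
No, different subnets (204.147.184.0 vs 47.206.212.0)


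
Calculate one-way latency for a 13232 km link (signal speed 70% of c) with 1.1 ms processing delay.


Speed = 0.7 * 3e5 km/s = 210000 km/s
Propagation delay = 13232 / 210000 = 0.063 s = 63.0095 ms
Processing delay = 1.1 ms
Total one-way latency = 64.1095 ms


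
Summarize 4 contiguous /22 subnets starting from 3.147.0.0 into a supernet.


Original prefix: /22
Number of subnets: 4 = 2^2
New prefix = 22 - 2 = 20
Supernet: 3.147.0.0/20


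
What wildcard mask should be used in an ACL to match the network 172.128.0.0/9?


Subnet mask: 255.128.0.0
Wildcard = 255.255.255.255 - subnet mask
255 - 255 = 0
255 - 128 = 127
255 - 0 = 255
255 - 0 = 255
Wildcard: 0.127.255.255


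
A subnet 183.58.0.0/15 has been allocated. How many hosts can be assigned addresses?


Host bits = 32 - 15 = 17
Total addresses = 2^17 = 131072
Usable = total - 2 (network and broadcast)
Usable hosts: 131070


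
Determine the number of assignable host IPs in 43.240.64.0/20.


Host bits = 32 - 20 = 12
Total addresses = 2^12 = 4096
Usable = total - 2 (network and broadcast)
Usable hosts: 4094


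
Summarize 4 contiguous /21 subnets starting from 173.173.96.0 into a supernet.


Original prefix: /21
Number of subnets: 4 = 2^2
New prefix = 21 - 2 = 19
Supernet: 173.173.96.0/19


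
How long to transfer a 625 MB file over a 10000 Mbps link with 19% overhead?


Effective throughput = 10000 * (1 - 19/100) = 8100.0 Mbps
File size in Mb = 625 * 8 = 5000 Mb
Time = 5000 / 8100.0
Time = 0.6173 seconds


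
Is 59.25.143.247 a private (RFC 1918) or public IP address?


RFC 1918 private ranges:
  10.0.0.0/8 (10.0.0.0 - 10.255.255.255)
  172.16.0.0/12 (172.16.0.0 - 172.31.255.255)
  192.168.0.0/16 (192.168.0.0 - 192.168.255.255)
Public (not in any RFC 1918 range)


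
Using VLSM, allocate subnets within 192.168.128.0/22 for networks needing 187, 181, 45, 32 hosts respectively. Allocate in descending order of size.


187 hosts -> /24 (254 usable): 192.168.128.0/24
181 hosts -> /24 (254 usable): 192.168.129.0/24
45 hosts -> /26 (62 usable): 192.168.130.0/26
32 hosts -> /26 (62 usable): 192.168.130.64/26
Allocation: 192.168.128.0/24 (187 hosts, 254 usable); 192.168.129.0/24 (181 hosts, 254 usable); 192.168.130.0/26 (45 hosts, 62 usable); 192.168.130.64/26 (32 hosts, 62 usable)


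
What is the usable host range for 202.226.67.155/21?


Network: 202.226.64.0
Broadcast: 202.226.71.255
First usable = network + 1
Last usable = broadcast - 1
Range: 202.226.64.1 to 202.226.71.254


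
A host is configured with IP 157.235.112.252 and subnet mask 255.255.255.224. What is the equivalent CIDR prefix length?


Binary: 11111111.11111111.11111111.11100000
Count leading 1s
Prefix: /27


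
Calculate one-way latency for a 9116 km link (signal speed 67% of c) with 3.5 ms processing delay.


Speed = 0.67 * 3e5 km/s = 201000 km/s
Propagation delay = 9116 / 201000 = 0.0454 s = 45.3532 ms
Processing delay = 3.5 ms
Total one-way latency = 48.8532 ms


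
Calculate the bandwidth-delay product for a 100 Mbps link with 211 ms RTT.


BDP = bandwidth * RTT
= 100 Mbps * 211 ms
= 100 * 1e6 * 211 / 1000 bits
= 21100000 bits
= 2637500 bytes
= 2575.6836 KB
BDP = 21100000 bits (2637500 bytes)


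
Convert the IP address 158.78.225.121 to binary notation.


158 = 10011110
78 = 01001110
225 = 11100001
121 = 01111001
Binary: 10011110.01001110.11100001.01111001


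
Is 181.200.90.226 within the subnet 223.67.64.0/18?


Subnet network: 223.67.64.0
Test IP AND mask: 181.200.64.0
No, 181.200.90.226 is not in 223.67.64.0/18


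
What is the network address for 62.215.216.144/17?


IP:   00111110.11010111.11011000.10010000
Mask: 11111111.11111111.10000000.00000000
AND operation:
Net:  00111110.11010111.10000000.00000000
Network: 62.215.128.0/17


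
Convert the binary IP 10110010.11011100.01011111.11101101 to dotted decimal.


10110010 = 178
11011100 = 220
01011111 = 95
11101101 = 237
IP: 178.220.95.237


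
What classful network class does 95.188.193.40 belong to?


First octet: 95
Binary: 01011111
0xxxxxxx -> Class A (1-126)
Class A, default mask 255.0.0.0 (/8)


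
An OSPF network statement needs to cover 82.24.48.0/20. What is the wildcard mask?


Subnet mask: 255.255.240.0
Wildcard = 255.255.255.255 - subnet mask
255 - 255 = 0
255 - 255 = 0
255 - 240 = 15
255 - 0 = 255
Wildcard: 0.0.15.255


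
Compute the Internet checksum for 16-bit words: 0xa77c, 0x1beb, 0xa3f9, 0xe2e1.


Sum all words (with carry folding):
+ 0xa77c = 0xa77c
+ 0x1beb = 0xc367
+ 0xa3f9 = 0x6761
+ 0xe2e1 = 0x4a43
One's complement: ~0x4a43
Checksum = 0xb5bc


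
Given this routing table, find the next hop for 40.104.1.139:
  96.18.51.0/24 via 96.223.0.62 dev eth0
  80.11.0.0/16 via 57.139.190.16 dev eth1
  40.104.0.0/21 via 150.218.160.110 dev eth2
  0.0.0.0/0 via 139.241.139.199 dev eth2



Longest prefix match for 40.104.1.139:
  /24 96.18.51.0: no
  /16 80.11.0.0: no
  /21 40.104.0.0: MATCH
  /0 0.0.0.0: MATCH
Selected: next-hop 150.218.160.110 via eth2 (matched /21)


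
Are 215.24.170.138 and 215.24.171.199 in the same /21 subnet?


Mask: 255.255.248.0
215.24.170.138 AND mask = 215.24.168.0
215.24.171.199 AND mask = 215.24.168.0
Yes, same subnet (215.24.168.0)


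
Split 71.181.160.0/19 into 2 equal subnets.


New prefix = 19 + 1 = 20
Each subnet has 4096 addresses
  71.181.160.0/20
  71.181.176.0/20
Subnets: 71.181.160.0/20, 71.181.176.0/20


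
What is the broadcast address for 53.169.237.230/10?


Network: 53.128.0.0/10
Host bits = 22
Set all host bits to 1:
Broadcast: 53.191.255.255


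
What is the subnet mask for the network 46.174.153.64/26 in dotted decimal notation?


/26 means 26 network bits, 6 host bits
Binary: 11111111111111111111111111000000
Mask: 255.255.255.192


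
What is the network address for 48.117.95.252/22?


IP:   00110000.01110101.01011111.11111100
Mask: 11111111.11111111.11111100.00000000
AND operation:
Net:  00110000.01110101.01011100.00000000
Network: 48.117.92.0/22


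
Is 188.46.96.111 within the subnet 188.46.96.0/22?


Subnet network: 188.46.96.0
Test IP AND mask: 188.46.96.0
Yes, 188.46.96.111 is in 188.46.96.0/22


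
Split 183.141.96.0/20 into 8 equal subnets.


New prefix = 20 + 3 = 23
Each subnet has 512 addresses
  183.141.96.0/23
  183.141.98.0/23
  183.141.100.0/23
  183.141.102.0/23
  183.141.104.0/23
  183.141.106.0/23
  183.141.108.0/23
  183.141.110.0/23
Subnets: 183.141.96.0/23, 183.141.98.0/23, 183.141.100.0/23, 183.141.102.0/23, 183.141.104.0/23, 183.141.106.0/23, 183.141.108.0/23, 183.141.110.0/23


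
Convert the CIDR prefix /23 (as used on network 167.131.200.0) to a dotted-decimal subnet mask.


/23 means 23 network bits, 9 host bits
Binary: 11111111111111111111111000000000
Mask: 255.255.254.0


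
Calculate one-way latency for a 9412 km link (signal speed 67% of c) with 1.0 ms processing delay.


Speed = 0.67 * 3e5 km/s = 201000 km/s
Propagation delay = 9412 / 201000 = 0.0468 s = 46.8259 ms
Processing delay = 1.0 ms
Total one-way latency = 47.8259 ms


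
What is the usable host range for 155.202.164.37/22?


Network: 155.202.164.0
Broadcast: 155.202.167.255
First usable = network + 1
Last usable = broadcast - 1
Range: 155.202.164.1 to 155.202.167.254


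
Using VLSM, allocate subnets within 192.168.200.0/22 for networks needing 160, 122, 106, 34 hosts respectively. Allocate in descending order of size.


160 hosts -> /24 (254 usable): 192.168.200.0/24
122 hosts -> /25 (126 usable): 192.168.201.0/25
106 hosts -> /25 (126 usable): 192.168.201.128/25
34 hosts -> /26 (62 usable): 192.168.202.0/26
Allocation: 192.168.200.0/24 (160 hosts, 254 usable); 192.168.201.0/25 (122 hosts, 126 usable); 192.168.201.128/25 (106 hosts, 126 usable); 192.168.202.0/26 (34 hosts, 62 usable)


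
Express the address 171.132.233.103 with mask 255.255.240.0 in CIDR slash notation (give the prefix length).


Binary: 11111111.11111111.11110000.00000000
Count leading 1s
Prefix: /20


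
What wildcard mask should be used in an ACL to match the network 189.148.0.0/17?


Subnet mask: 255.255.128.0
Wildcard = 255.255.255.255 - subnet mask
255 - 255 = 0
255 - 255 = 0
255 - 128 = 127
255 - 0 = 255
Wildcard: 0.0.127.255


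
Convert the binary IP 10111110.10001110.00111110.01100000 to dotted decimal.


10111110 = 190
10001110 = 142
00111110 = 62
01100000 = 96
IP: 190.142.62.96


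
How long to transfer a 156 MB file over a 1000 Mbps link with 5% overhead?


Effective throughput = 1000 * (1 - 5/100) = 950 Mbps
File size in Mb = 156 * 8 = 1248 Mb
Time = 1248 / 950
Time = 1.3137 seconds


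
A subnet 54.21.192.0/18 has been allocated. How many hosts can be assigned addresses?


Host bits = 32 - 18 = 14
Total addresses = 2^14 = 16384
Usable = total - 2 (network and broadcast)
Usable hosts: 16382


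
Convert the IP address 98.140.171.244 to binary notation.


98 = 01100010
140 = 10001100
171 = 10101011
244 = 11110100
Binary: 01100010.10001100.10101011.11110100


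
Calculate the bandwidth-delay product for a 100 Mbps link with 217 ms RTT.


BDP = bandwidth * RTT
= 100 Mbps * 217 ms
= 100 * 1e6 * 217 / 1000 bits
= 21700000 bits
= 2712500 bytes
= 2648.9258 KB
BDP = 21700000 bits (2712500 bytes)


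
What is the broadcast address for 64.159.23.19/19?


Network: 64.159.0.0/19
Host bits = 13
Set all host bits to 1:
Broadcast: 64.159.31.255


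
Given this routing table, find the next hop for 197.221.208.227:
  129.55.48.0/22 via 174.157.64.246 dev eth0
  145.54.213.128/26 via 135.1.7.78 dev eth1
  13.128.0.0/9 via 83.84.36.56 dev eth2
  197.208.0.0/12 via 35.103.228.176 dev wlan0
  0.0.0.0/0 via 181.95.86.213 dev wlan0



Longest prefix match for 197.221.208.227:
  /22 129.55.48.0: no
  /26 145.54.213.128: no
  /9 13.128.0.0: no
  /12 197.208.0.0: MATCH
  /0 0.0.0.0: MATCH
Selected: next-hop 35.103.228.176 via wlan0 (matched /12)


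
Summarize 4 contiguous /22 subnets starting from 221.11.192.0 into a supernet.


Original prefix: /22
Number of subnets: 4 = 2^2
New prefix = 22 - 2 = 20
Supernet: 221.11.192.0/20


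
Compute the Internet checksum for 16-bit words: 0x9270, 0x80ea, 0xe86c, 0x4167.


Sum all words (with carry folding):
+ 0x9270 = 0x9270
+ 0x80ea = 0x135b
+ 0xe86c = 0xfbc7
+ 0x4167 = 0x3d2f
One's complement: ~0x3d2f
Checksum = 0xc2d0


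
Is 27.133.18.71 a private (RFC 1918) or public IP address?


RFC 1918 private ranges:
  10.0.0.0/8 (10.0.0.0 - 10.255.255.255)
  172.16.0.0/12 (172.16.0.0 - 172.31.255.255)
  192.168.0.0/16 (192.168.0.0 - 192.168.255.255)
Public (not in any RFC 1918 range)


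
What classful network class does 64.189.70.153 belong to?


First octet: 64
Binary: 01000000
0xxxxxxx -> Class A (1-126)
Class A, default mask 255.0.0.0 (/8)


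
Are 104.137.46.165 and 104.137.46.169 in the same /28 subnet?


Mask: 255.255.255.240
104.137.46.165 AND mask = 104.137.46.160
104.137.46.169 AND mask = 104.137.46.160
Yes, same subnet (104.137.46.160)


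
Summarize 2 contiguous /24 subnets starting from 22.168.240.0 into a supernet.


Original prefix: /24
Number of subnets: 2 = 2^1
New prefix = 24 - 1 = 23
Supernet: 22.168.240.0/23


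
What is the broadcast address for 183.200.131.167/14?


Network: 183.200.0.0/14
Host bits = 18
Set all host bits to 1:
Broadcast: 183.203.255.255


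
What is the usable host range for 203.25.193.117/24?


Network: 203.25.193.0
Broadcast: 203.25.193.255
First usable = network + 1
Last usable = broadcast - 1
Range: 203.25.193.1 to 203.25.193.254


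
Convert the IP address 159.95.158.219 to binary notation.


159 = 10011111
95 = 01011111
158 = 10011110
219 = 11011011
Binary: 10011111.01011111.10011110.11011011


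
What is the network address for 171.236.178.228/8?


IP:   10101011.11101100.10110010.11100100
Mask: 11111111.00000000.00000000.00000000
AND operation:
Net:  10101011.00000000.00000000.00000000
Network: 171.0.0.0/8


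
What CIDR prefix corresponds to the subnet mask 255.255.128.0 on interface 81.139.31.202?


Binary: 11111111.11111111.10000000.00000000
Count leading 1s
Prefix: /17


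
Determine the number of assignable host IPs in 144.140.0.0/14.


Host bits = 32 - 14 = 18
Total addresses = 2^18 = 262144
Usable = total - 2 (network and broadcast)
Usable hosts: 262142


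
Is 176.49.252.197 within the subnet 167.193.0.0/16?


Subnet network: 167.193.0.0
Test IP AND mask: 176.49.0.0
No, 176.49.252.197 is not in 167.193.0.0/16


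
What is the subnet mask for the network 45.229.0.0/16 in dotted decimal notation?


/16 means 16 network bits, 16 host bits
Binary: 11111111111111110000000000000000
Mask: 255.255.0.0


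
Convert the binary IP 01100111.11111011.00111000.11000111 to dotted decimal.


01100111 = 103
11111011 = 251
00111000 = 56
11000111 = 199
IP: 103.251.56.199


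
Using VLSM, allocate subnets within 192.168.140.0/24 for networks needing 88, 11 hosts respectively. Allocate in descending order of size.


88 hosts -> /25 (126 usable): 192.168.140.0/25
11 hosts -> /28 (14 usable): 192.168.140.128/28
Allocation: 192.168.140.0/25 (88 hosts, 126 usable); 192.168.140.128/28 (11 hosts, 14 usable)


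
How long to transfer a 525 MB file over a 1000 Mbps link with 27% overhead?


Effective throughput = 1000 * (1 - 27/100) = 730 Mbps
File size in Mb = 525 * 8 = 4200 Mb
Time = 4200 / 730
Time = 5.7534 seconds


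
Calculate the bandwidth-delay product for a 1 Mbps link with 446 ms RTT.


BDP = bandwidth * RTT
= 1 Mbps * 446 ms
= 1 * 1e6 * 446 / 1000 bits
= 446000 bits
= 55750 bytes
= 54.4434 KB
BDP = 446000 bits (55750 bytes)


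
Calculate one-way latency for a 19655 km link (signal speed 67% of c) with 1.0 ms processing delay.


Speed = 0.67 * 3e5 km/s = 201000 km/s
Propagation delay = 19655 / 201000 = 0.0978 s = 97.7861 ms
Processing delay = 1.0 ms
Total one-way latency = 98.7861 ms


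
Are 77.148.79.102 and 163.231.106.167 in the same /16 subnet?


Mask: 255.255.0.0
77.148.79.102 AND mask = 77.148.0.0
163.231.106.167 AND mask = 163.231.0.0
No, different subnets (77.148.0.0 vs 163.231.0.0)


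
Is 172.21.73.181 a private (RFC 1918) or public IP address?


RFC 1918 private ranges:
  10.0.0.0/8 (10.0.0.0 - 10.255.255.255)
  172.16.0.0/12 (172.16.0.0 - 172.31.255.255)
  192.168.0.0/16 (192.168.0.0 - 192.168.255.255)
Private (in 172.16.0.0/12)


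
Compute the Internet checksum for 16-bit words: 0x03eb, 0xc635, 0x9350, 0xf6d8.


Sum all words (with carry folding):
+ 0x03eb = 0x03eb
+ 0xc635 = 0xca20
+ 0x9350 = 0x5d71
+ 0xf6d8 = 0x544a
One's complement: ~0x544a
Checksum = 0xabb5


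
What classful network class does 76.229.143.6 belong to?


First octet: 76
Binary: 01001100
0xxxxxxx -> Class A (1-126)
Class A, default mask 255.0.0.0 (/8)


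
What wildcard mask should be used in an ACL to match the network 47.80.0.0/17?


Subnet mask: 255.255.128.0
Wildcard = 255.255.255.255 - subnet mask
255 - 255 = 0
255 - 255 = 0
255 - 128 = 127
255 - 0 = 255
Wildcard: 0.0.127.255


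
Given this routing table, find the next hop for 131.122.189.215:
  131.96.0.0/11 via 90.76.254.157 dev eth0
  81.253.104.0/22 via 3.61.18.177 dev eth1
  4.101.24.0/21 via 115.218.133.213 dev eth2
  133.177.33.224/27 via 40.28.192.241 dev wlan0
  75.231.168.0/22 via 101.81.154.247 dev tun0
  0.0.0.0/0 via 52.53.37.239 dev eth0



Longest prefix match for 131.122.189.215:
  /11 131.96.0.0: MATCH
  /22 81.253.104.0: no
  /21 4.101.24.0: no
  /27 133.177.33.224: no
  /22 75.231.168.0: no
  /0 0.0.0.0: MATCH
Selected: next-hop 90.76.254.157 via eth0 (matched /11)


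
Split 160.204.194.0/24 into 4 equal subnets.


New prefix = 24 + 2 = 26
Each subnet has 64 addresses
  160.204.194.0/26
  160.204.194.64/26
  160.204.194.128/26
  160.204.194.192/26
Subnets: 160.204.194.0/26, 160.204.194.64/26, 160.204.194.128/26, 160.204.194.192/26


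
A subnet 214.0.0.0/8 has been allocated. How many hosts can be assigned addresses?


Host bits = 32 - 8 = 24
Total addresses = 2^24 = 16777216
Usable = total - 2 (network and broadcast)
Usable hosts: 16777214


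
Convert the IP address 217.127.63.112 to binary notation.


217 = 11011001
127 = 01111111
63 = 00111111
112 = 01110000
Binary: 11011001.01111111.00111111.01110000
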